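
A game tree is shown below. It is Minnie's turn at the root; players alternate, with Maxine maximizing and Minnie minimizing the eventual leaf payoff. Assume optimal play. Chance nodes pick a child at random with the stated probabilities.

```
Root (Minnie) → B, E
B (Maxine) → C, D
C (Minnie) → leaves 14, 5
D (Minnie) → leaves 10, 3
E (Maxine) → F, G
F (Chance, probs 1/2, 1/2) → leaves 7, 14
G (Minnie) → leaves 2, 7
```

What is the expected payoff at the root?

5

C (Minnie): min(14, 5) = 5
D (Minnie): min(10, 3) = 3
B (Maxine): max(5, 3) = 5
F (Chance): 1/2·7 + 1/2·14 = 10.5
G (Minnie): min(2, 7) = 2
E (Maxine): max(10.5, 2) = 10.5
Root (Minnie): min(5, 10.5) = 5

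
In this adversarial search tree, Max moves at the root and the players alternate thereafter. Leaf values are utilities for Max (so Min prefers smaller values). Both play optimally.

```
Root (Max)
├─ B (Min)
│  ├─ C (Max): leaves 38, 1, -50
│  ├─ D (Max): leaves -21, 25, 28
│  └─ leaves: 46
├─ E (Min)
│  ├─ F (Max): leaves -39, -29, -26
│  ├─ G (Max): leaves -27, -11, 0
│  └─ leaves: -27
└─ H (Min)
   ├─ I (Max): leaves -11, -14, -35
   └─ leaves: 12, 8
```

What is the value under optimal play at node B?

C: max(38, 1, -50) = 38
D: max(-21, 25, 28) = 28
B: min(38, 28, 46) = 28

28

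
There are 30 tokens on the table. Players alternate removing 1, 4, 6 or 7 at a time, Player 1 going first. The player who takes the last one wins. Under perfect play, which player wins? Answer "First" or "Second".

Positions where the player to move wins (W) vs loses (L):
i:   0  1  2  3  4  5  6  7  8  9 10 11 12 13 14 15 16 17 18 19 20 21 22 23 24 25 26 27 28 29 30
     L  W  L  W  W  L  W  W  W  W  L  W  W  L  W  L  W  W  L  W  W  W  W  L  W  W  L  W  L  W  W
Position 30 is W, so the first player wins.

First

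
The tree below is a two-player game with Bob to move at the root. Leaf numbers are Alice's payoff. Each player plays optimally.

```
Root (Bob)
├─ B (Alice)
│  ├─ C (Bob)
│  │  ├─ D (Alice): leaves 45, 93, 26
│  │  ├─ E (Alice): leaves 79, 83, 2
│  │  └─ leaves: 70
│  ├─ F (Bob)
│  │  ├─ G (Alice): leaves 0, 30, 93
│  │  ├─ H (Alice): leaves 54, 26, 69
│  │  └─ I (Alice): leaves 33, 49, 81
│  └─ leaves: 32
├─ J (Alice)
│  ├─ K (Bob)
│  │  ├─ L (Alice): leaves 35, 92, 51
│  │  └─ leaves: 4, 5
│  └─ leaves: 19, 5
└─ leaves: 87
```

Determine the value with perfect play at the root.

19

D (Alice): max(45, 93, 26) = 93
E (Alice): max(79, 83, 2) = 83
C (Bob): min(93, 83, 70) = 70
G (Alice): max(0, 30, 93) = 93
H (Alice): max(54, 26, 69) = 69
I (Alice): max(33, 49, 81) = 81
F (Bob): min(93, 69, 81) = 69
B (Alice): max(70, 69, 32) = 70
L (Alice): max(35, 92, 51) = 92
K (Bob): min(92, 4, 5) = 4
J (Alice): max(4, 19, 5) = 19
Root (Bob): min(70, 19, 87) = 19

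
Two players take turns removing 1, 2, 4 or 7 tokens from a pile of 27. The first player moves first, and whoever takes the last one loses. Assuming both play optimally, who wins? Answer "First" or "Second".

First

Compute winning (W) and losing (L) positions by backward induction:
i:   0  1  2  3  4  5  6  7  8  9 10 11 12 13 14 15 16 17 18 19 20 21 22 23 24 25 26 27
     W  L  W  W  L  W  W  L  W  W  L  W  W  L  W  W  L  W  W  L  W  W  L  W  W  L  W  W
Position 27 is W, so the first player wins.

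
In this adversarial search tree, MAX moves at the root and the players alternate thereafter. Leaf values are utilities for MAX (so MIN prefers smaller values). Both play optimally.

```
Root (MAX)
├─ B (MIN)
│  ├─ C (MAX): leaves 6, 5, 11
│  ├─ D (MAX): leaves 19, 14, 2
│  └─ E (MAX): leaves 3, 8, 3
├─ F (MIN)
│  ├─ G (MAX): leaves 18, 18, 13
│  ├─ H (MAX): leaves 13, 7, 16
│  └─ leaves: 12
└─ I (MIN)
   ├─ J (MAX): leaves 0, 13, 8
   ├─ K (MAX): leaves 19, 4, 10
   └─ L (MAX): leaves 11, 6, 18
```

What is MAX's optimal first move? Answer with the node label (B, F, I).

I

C (MAX): max(6, 5, 11) = 11
D (MAX): max(19, 14, 2) = 19
E (MAX): max(3, 8, 3) = 8
B (MIN): min(11, 19, 8) = 8
G (MAX): max(18, 18, 13) = 18
H (MAX): max(13, 7, 16) = 16
F (MIN): min(18, 16, 12) = 12
J (MAX): max(0, 13, 8) = 13
K (MAX): max(19, 4, 10) = 19
L (MAX): max(11, 6, 18) = 18
I (MIN): min(13, 19, 18) = 13
Root (MAX): max(8, 12, 13) = 13
MAX picks the child with the highest value: I (value 13).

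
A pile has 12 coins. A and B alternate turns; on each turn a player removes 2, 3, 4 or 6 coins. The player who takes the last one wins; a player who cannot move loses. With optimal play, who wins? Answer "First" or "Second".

Mark each pile size as W (mover wins) or L (mover loses):
i:   0  1  2  3  4  5  6  7  8  9 10 11 12
     L  L  W  W  W  W  W  W  L  L  W  W  W
Position 12 is W, so the first player wins.

First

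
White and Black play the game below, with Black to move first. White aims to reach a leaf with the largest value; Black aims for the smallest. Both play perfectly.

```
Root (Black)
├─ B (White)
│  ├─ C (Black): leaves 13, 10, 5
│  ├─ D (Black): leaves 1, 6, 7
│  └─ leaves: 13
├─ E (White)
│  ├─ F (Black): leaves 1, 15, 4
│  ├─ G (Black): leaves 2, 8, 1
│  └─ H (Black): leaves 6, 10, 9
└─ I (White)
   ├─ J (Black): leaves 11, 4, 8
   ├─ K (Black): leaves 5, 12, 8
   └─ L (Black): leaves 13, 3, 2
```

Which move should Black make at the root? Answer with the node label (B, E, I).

I

C (Black): min(13, 10, 5) = 5
D (Black): min(1, 6, 7) = 1
B (White): max(5, 1, 13) = 13
F (Black): min(1, 15, 4) = 1
G (Black): min(2, 8, 1) = 1
H (Black): min(6, 10, 9) = 6
E (White): max(1, 1, 6) = 6
J (Black): min(11, 4, 8) = 4
K (Black): min(5, 12, 8) = 5
L (Black): min(13, 3, 2) = 2
I (White): max(4, 5, 2) = 5
Root (Black): min(13, 6, 5) = 5
Black picks the child with the lowest value: I (value 5).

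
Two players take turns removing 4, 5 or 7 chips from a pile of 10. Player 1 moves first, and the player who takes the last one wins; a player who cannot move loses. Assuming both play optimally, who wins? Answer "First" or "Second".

First

Mark each pile size as W (mover wins) or L (mover loses):
i:   0  1  2  3  4  5  6  7  8  9 10
     L  L  L  L  W  W  W  W  W  W  W
Position 10 is W, so the first player wins.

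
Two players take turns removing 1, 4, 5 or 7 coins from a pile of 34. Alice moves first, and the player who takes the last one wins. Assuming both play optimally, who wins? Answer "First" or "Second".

Second

W/L table (W = player to move can force a win):
i:   0  1  2  3  4  5  6  7  8  9 10 11 12 13 14 15 16 17 18 19 20 21 22 23 24 25 26 27 28 29 30 31 32 33 34
     L  W  L  W  W  W  W  W  L  W  L  W  W  W  W  W  L  W  L  W  W  W  W  W  L  W  L  W  W  W  W  W  L  W  L
Position 34 is L, so the second player wins.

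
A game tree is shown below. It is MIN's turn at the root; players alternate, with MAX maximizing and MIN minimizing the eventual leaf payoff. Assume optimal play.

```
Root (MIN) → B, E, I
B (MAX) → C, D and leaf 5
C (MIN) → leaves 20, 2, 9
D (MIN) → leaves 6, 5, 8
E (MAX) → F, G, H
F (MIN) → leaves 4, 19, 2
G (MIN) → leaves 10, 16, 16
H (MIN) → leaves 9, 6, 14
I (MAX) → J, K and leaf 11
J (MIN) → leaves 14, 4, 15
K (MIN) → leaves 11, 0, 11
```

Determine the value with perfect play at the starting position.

C (MIN): min(20, 2, 9) = 2
D (MIN): min(6, 5, 8) = 5
B (MAX): max(2, 5, 5) = 5
F (MIN): min(4, 19, 2) = 2
G (MIN): min(10, 16, 16) = 10
H (MIN): min(9, 6, 14) = 6
E (MAX): max(2, 10, 6) = 10
J (MIN): min(14, 4, 15) = 4
K (MIN): min(11, 0, 11) = 0
I (MAX): max(4, 0, 11) = 11
Root (MIN): min(5, 10, 11) = 5

5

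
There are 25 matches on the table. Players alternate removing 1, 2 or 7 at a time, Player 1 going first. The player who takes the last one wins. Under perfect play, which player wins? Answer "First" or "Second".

First

Mark each pile size as W (mover wins) or L (mover loses):
i:   0  1  2  3  4  5  6  7  8  9 10 11 12 13 14 15 16 17 18 19 20 21 22 23 24 25
     L  W  W  L  W  W  L  W  W  L  W  W  L  W  W  L  W  W  L  W  W  L  W  W  L  W
Position 25 is W, so the first player wins.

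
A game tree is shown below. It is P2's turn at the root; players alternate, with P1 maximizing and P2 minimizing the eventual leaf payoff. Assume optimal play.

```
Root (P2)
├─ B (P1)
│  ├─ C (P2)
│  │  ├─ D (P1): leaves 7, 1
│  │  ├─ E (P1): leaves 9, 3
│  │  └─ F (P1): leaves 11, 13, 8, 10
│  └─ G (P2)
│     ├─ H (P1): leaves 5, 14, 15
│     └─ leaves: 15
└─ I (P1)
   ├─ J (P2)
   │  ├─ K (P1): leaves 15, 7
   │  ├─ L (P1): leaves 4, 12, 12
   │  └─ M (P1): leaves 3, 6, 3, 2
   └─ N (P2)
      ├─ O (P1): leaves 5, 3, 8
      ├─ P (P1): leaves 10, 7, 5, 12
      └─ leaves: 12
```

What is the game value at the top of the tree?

D (P1): max(7, 1) = 7
E (P1): max(9, 3) = 9
F (P1): max(11, 13, 8, 10) = 13
C (P2): min(7, 9, 13) = 7
H (P1): max(5, 14, 15) = 15
G (P2): min(15, 15) = 15
B (P1): max(7, 15) = 15
K (P1): max(15, 7) = 15
L (P1): max(4, 12, 12) = 12
M (P1): max(3, 6, 3, 2) = 6
J (P2): min(15, 12, 6) = 6
O (P1): max(5, 3, 8) = 8
P (P1): max(10, 7, 5, 12) = 12
N (P2): min(8, 12, 12) = 8
I (P1): max(6, 8) = 8
Root (P2): min(15, 8) = 8

8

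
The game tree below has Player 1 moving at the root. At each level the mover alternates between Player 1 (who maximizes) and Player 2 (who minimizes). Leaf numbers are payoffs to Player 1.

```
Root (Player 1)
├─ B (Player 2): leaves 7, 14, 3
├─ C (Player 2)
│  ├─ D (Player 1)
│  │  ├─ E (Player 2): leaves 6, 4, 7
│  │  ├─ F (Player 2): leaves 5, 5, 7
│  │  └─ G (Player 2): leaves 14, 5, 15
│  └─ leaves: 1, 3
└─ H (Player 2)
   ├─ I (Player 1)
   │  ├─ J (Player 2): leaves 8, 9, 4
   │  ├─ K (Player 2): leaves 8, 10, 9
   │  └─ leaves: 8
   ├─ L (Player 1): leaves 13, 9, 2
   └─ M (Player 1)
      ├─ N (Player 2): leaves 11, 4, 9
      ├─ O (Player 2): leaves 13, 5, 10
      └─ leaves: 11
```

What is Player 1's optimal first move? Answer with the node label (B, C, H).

B (Player 2): min(7, 14, 3) = 3
E (Player 2): min(6, 4, 7) = 4
F (Player 2): min(5, 5, 7) = 5
G (Player 2): min(14, 5, 15) = 5
D (Player 1): max(4, 5, 5) = 5
C (Player 2): min(5, 1, 3) = 1
J (Player 2): min(8, 9, 4) = 4
K (Player 2): min(8, 10, 9) = 8
I (Player 1): max(4, 8, 8) = 8
L (Player 1): max(13, 9, 2) = 13
N (Player 2): min(11, 4, 9) = 4
O (Player 2): min(13, 5, 10) = 5
M (Player 1): max(4, 5, 11) = 11
H (Player 2): min(8, 13, 11) = 8
Root (Player 1): max(3, 1, 8) = 8
Player 1 picks the child with the highest value: H (value 8).

H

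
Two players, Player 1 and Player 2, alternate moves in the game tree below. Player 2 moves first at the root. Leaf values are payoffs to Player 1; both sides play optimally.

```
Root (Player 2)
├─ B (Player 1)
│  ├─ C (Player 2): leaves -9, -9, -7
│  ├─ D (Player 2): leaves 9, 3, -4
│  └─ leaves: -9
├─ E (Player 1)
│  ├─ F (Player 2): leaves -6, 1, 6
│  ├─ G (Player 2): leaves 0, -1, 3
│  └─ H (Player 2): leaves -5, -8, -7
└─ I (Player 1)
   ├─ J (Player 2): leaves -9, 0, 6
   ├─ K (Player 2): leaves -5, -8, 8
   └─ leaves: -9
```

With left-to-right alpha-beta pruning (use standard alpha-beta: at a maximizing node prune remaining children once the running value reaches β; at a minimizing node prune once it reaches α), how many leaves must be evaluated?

C [α=-∞,β=+∞]: v=-9
D [α=-9,β=+∞]: v=-4
B [α=-∞,β=+∞]: v=-4
F [α=-∞,β=-4]: v=-6
G [α=-6,β=-4]: v=-1
E [α=-∞,β=-4]: v=-1 after child 2 ≥ β → β-cutoff, skip 1
J [α=-∞,β=-4]: v=-9
K [α=-9,β=-4]: v=-8
I [α=-∞,β=-4]: v=-8
Root [α=-∞,β=+∞]: v=-8
Leaves evaluated: 20 of 23.

20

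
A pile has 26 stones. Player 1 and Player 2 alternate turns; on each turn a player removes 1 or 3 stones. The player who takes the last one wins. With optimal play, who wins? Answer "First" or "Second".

W/L table (W = player to move can force a win):
i:   0  1  2  3  4  5  6  7  8  9 10 11 12 13 14 15 16 17 18 19 20 21 22 23 24 25 26
     L  W  L  W  L  W  L  W  L  W  L  W  L  W  L  W  L  W  L  W  L  W  L  W  L  W  L
Position 26 is L, so the second player wins.

Second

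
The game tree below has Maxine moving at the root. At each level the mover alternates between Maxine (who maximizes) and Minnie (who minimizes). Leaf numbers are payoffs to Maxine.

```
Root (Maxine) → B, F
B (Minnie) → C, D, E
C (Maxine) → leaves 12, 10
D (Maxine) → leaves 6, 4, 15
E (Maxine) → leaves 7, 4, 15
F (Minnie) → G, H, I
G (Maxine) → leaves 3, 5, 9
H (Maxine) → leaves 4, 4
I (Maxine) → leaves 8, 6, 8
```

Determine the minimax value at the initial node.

C (Maxine): max(12, 10) = 12
D (Maxine): max(6, 4, 15) = 15
E (Maxine): max(7, 4, 15) = 15
B (Minnie): min(12, 15, 15) = 12
G (Maxine): max(3, 5, 9) = 9
H (Maxine): max(4, 4) = 4
I (Maxine): max(8, 6, 8) = 8
F (Minnie): min(9, 4, 8) = 4
Root (Maxine): max(12, 4) = 12

12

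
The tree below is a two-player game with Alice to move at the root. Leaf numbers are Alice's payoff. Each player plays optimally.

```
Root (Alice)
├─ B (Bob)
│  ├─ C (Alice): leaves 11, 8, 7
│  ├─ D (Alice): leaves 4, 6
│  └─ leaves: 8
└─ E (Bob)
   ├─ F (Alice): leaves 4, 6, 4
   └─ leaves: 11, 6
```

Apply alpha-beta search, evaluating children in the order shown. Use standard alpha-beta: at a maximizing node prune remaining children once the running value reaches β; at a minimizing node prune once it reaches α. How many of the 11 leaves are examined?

C [α=-∞,β=+∞]: v=11
D [α=-∞,β=11]: v=6
B [α=-∞,β=+∞]: v=6
F [α=6,β=+∞]: v=6
E [α=6,β=+∞]: v=6 after child 1 ≤ α → α-cutoff, skip 2
Root [α=-∞,β=+∞]: v=6
Leaves evaluated: 9 of 11.

9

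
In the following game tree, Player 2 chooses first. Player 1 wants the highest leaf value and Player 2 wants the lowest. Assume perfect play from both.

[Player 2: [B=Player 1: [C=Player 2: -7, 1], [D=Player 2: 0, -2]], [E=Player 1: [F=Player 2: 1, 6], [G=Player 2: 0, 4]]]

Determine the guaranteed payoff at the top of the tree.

-2

C (Player 2): min(-7, 1) = -7
D (Player 2): min(0, -2) = -2
B (Player 1): max(-7, -2) = -2
F (Player 2): min(1, 6) = 1
G (Player 2): min(0, 4) = 0
E (Player 1): max(1, 0) = 1
Root (Player 2): min(-2, 1) = -2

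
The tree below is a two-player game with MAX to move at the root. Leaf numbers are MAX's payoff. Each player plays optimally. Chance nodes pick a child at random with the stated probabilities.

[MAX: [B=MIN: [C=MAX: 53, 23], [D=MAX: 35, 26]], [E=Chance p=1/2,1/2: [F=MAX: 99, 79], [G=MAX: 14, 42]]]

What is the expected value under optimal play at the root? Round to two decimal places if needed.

70.5

C (MAX): max(53, 23) = 53
D (MAX): max(35, 26) = 35
B (MIN): min(53, 35) = 35
F (MAX): max(99, 79) = 99
G (MAX): max(14, 42) = 42
E (Chance): 1/2·99 + 1/2·42 = 70.5
Root (MAX): max(35, 70.5) = 70.5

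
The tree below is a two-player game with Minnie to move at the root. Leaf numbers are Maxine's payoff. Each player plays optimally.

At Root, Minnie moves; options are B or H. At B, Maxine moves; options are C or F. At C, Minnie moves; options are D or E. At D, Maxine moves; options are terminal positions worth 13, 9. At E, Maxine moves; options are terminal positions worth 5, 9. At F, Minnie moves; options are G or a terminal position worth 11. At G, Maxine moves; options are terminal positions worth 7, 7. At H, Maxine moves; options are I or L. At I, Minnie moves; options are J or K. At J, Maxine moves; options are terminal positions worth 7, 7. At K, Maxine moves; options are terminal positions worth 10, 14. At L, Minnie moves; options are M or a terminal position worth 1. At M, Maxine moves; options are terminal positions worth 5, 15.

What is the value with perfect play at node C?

D: max(13, 9) = 13
E: max(5, 9) = 9
C: min(13, 9) = 9

9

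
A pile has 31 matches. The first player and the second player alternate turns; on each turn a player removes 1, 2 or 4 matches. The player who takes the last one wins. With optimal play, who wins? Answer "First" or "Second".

Compute winning (W) and losing (L) positions by backward induction:
i:   0  1  2  3  4  5  6  7  8  9 10 11 12 13 14 15 16 17 18 19 20 21 22 23 24 25 26 27 28 29 30 31
     L  W  W  L  W  W  L  W  W  L  W  W  L  W  W  L  W  W  L  W  W  L  W  W  L  W  W  L  W  W  L  W
Position 31 is W, so the first player wins.

First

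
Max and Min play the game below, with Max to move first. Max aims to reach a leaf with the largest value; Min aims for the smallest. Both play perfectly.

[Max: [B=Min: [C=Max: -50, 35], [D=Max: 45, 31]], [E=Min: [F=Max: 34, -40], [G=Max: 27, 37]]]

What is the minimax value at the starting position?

C (Max): max(-50, 35) = 35
D (Max): max(45, 31) = 45
B (Min): min(35, 45) = 35
F (Max): max(34, -40) = 34
G (Max): max(27, 37) = 37
E (Min): min(34, 37) = 34
Root (Max): max(35, 34) = 35

35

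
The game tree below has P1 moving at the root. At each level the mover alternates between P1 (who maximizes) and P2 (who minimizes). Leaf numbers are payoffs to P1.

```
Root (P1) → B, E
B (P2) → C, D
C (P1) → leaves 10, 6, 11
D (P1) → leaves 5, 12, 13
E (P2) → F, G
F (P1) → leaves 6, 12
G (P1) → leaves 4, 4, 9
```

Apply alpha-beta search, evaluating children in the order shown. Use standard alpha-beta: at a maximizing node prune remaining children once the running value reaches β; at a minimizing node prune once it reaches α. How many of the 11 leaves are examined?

10

C [α=-∞,β=+∞]: v=11
D [α=-∞,β=11]: v=12 after child 2 ≥ β → β-cutoff, skip 1
B [α=-∞,β=+∞]: v=11
F [α=11,β=+∞]: v=12
G [α=11,β=12]: v=9
E [α=11,β=+∞]: v=9
Root [α=-∞,β=+∞]: v=11
Leaves evaluated: 10 of 11.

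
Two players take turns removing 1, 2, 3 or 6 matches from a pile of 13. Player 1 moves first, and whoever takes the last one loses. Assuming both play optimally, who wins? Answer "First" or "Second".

Compute winning (W) and losing (L) positions by backward induction:
i:   0  1  2  3  4  5  6  7  8  9 10 11 12 13
     W  L  W  W  W  L  W  W  W  L  W  W  W  L
Position 13 is L, so the second player wins.

Second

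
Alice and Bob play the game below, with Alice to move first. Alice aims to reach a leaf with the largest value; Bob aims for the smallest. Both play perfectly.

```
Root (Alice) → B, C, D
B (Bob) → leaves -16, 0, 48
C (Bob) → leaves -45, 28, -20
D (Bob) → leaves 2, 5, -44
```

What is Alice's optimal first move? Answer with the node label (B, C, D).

B

B (Bob): min(-16, 0, 48) = -16
C (Bob): min(-45, 28, -20) = -45
D (Bob): min(2, 5, -44) = -44
Root (Alice): max(-16, -45, -44) = -16
Alice picks the child with the highest value: B (value -16).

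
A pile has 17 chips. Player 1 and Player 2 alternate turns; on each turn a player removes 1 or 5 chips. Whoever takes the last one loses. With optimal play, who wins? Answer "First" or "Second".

Second

i:   0  1  2  3  4  5  6  7  8  9 10 11 12 13 14 15 16 17
     W  L  W  L  W  L  W  L  W  L  W  L  W  L  W  L  W  L
Position 17 is L, so the second player wins.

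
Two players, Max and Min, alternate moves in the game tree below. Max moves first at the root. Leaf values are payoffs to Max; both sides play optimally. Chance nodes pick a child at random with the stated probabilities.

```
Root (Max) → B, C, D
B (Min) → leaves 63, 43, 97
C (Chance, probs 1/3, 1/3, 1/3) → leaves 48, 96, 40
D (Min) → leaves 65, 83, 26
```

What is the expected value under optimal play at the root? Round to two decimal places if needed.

61.33

B (Min): min(63, 43, 97) = 43
C (Chance): 1/3·48 + 1/3·96 + 1/3·40 = 61.33
D (Min): min(65, 83, 26) = 26
Root (Max): max(43, 61.33, 26) = 61.33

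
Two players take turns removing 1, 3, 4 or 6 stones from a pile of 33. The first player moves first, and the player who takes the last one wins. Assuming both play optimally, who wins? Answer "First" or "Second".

i:   0  1  2  3  4  5  6  7  8  9 10 11 12 13 14 15 16 17 18 19 20 21 22 23 24 25 26 27 28 29 30 31 32 33
     L  W  L  W  W  W  W  L  W  L  W  W  W  W  L  W  L  W  W  W  W  L  W  L  W  W  W  W  L  W  L  W  W  W
Position 33 is W, so the first player wins.

First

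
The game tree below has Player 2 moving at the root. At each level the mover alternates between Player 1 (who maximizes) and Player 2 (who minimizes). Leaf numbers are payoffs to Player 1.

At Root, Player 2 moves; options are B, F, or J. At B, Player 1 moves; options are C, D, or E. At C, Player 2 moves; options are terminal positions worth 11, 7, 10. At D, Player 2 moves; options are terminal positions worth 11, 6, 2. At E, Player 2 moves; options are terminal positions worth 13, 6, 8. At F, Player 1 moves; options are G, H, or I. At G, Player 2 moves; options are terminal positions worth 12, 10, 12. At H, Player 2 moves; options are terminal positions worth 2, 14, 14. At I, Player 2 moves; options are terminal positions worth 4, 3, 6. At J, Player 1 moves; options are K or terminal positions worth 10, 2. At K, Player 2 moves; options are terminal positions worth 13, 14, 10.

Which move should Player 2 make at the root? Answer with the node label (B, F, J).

B

C (Player 2): min(11, 7, 10) = 7
D (Player 2): min(11, 6, 2) = 2
E (Player 2): min(13, 6, 8) = 6
B (Player 1): max(7, 2, 6) = 7
G (Player 2): min(12, 10, 12) = 10
H (Player 2): min(2, 14, 14) = 2
I (Player 2): min(4, 3, 6) = 3
F (Player 1): max(10, 2, 3) = 10
K (Player 2): min(13, 14, 10) = 10
J (Player 1): max(10, 10, 2) = 10
Root (Player 2): min(7, 10, 10) = 7
Player 2 picks the child with the lowest value: B (value 7).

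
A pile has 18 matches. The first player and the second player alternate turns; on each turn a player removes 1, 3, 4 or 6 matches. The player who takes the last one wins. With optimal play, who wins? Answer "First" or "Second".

First

W/L table (W = player to move can force a win):
i:   0  1  2  3  4  5  6  7  8  9 10 11 12 13 14 15 16 17 18
     L  W  L  W  W  W  W  L  W  L  W  W  W  W  L  W  L  W  W
Position 18 is W, so the first player wins.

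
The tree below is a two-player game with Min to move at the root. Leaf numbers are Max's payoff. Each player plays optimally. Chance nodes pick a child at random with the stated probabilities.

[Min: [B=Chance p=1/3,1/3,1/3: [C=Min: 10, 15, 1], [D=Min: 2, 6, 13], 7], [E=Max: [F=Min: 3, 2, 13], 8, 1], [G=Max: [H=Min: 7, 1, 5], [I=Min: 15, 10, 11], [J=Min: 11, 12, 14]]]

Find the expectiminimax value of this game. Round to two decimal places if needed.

C (Min): min(10, 15, 1) = 1
D (Min): min(2, 6, 13) = 2
B (Chance): 1/3·1 + 1/3·2 + 1/3·7 = 3.33
F (Min): min(3, 2, 13) = 2
E (Max): max(2, 8, 1) = 8
H (Min): min(7, 1, 5) = 1
I (Min): min(15, 10, 11) = 10
J (Min): min(11, 12, 14) = 11
G (Max): max(1, 10, 11) = 11
Root (Min): min(3.33, 8, 11) = 3.33

3.33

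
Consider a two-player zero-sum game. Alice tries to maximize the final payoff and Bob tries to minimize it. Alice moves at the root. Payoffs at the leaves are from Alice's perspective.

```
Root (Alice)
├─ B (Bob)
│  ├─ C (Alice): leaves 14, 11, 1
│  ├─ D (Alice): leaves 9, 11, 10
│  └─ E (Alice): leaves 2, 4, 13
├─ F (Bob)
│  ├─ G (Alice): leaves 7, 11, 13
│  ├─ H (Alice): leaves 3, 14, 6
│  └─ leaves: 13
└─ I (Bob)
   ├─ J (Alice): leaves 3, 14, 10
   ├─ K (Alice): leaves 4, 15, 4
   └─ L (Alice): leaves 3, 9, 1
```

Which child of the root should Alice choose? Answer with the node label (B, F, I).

F

C (Alice): max(14, 11, 1) = 14
D (Alice): max(9, 11, 10) = 11
E (Alice): max(2, 4, 13) = 13
B (Bob): min(14, 11, 13) = 11
G (Alice): max(7, 11, 13) = 13
H (Alice): max(3, 14, 6) = 14
F (Bob): min(13, 14, 13) = 13
J (Alice): max(3, 14, 10) = 14
K (Alice): max(4, 15, 4) = 15
L (Alice): max(3, 9, 1) = 9
I (Bob): min(14, 15, 9) = 9
Root (Alice): max(11, 13, 9) = 13
Alice picks the child with the highest value: F (value 13).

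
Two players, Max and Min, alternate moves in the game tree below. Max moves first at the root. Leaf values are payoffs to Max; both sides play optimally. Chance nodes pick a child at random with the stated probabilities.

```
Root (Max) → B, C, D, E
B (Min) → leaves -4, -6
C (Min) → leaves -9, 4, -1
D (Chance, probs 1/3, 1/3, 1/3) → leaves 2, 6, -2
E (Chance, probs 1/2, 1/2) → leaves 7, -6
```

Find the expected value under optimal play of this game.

B (Min): min(-4, -6) = -6
C (Min): min(-9, 4, -1) = -9
D (Chance): 1/3·2 + 1/3·6 + 1/3·-2 = 2
E (Chance): 1/2·7 + 1/2·-6 = 0.5
Root (Max): max(-6, -9, 2, 0.5) = 2

2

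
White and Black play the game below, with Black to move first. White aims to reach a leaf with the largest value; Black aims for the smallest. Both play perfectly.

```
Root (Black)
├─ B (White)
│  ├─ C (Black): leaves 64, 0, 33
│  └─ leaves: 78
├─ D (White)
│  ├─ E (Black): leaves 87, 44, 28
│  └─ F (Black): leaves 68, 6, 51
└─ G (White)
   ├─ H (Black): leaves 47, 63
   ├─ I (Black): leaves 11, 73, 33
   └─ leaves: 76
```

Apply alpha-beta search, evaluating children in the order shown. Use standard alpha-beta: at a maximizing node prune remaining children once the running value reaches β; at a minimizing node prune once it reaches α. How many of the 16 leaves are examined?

C [α=-∞,β=+∞]: v=0
B [α=-∞,β=+∞]: v=78
E [α=-∞,β=78]: v=28
F [α=28,β=78]: v=6 after child 2 ≤ α → α-cutoff, skip 1
D [α=-∞,β=78]: v=28
H [α=-∞,β=28]: v=47
G [α=-∞,β=28]: v=47 after child 1 ≥ β → β-cutoff, skip 2
Root [α=-∞,β=+∞]: v=28
Leaves evaluated: 11 of 16.

11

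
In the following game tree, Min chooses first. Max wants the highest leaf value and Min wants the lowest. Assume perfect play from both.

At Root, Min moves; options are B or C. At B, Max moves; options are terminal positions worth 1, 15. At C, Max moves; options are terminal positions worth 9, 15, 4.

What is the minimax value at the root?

B (Max): max(1, 15) = 15
C (Max): max(9, 15, 4) = 15
Root (Min): min(15, 15) = 15

15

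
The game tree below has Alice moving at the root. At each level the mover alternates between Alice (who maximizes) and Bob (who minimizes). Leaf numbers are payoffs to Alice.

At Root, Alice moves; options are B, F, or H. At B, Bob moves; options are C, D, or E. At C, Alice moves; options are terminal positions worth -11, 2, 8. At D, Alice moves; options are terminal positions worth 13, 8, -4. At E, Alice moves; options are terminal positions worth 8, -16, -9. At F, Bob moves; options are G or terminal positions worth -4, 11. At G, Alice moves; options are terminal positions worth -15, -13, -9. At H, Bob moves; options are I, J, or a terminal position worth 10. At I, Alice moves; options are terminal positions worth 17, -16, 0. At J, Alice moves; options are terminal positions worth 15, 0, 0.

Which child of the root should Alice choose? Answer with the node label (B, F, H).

H

C (Alice): max(-11, 2, 8) = 8
D (Alice): max(13, 8, -4) = 13
E (Alice): max(8, -16, -9) = 8
B (Bob): min(8, 13, 8) = 8
G (Alice): max(-15, -13, -9) = -9
F (Bob): min(-9, -4, 11) = -9
I (Alice): max(17, -16, 0) = 17
J (Alice): max(15, 0, 0) = 15
H (Bob): min(17, 15, 10) = 10
Root (Alice): max(8, -9, 10) = 10
Alice picks the child with the highest value: H (value 10).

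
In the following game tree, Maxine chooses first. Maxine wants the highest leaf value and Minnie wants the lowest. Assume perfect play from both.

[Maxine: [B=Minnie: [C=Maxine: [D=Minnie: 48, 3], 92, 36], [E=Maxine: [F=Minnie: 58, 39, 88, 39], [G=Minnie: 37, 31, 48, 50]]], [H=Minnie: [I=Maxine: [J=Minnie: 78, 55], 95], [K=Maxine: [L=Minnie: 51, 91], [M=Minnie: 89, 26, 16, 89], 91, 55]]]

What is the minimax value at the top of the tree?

D (Minnie): min(48, 3) = 3
C (Maxine): max(3, 92, 36) = 92
F (Minnie): min(58, 39, 88, 39) = 39
G (Minnie): min(37, 31, 48, 50) = 31
E (Maxine): max(39, 31) = 39
B (Minnie): min(92, 39) = 39
J (Minnie): min(78, 55) = 55
I (Maxine): max(55, 95) = 95
L (Minnie): min(51, 91) = 51
M (Minnie): min(89, 26, 16, 89) = 16
K (Maxine): max(51, 16, 91, 55) = 91
H (Minnie): min(95, 91) = 91
Root (Maxine): max(39, 91) = 91

91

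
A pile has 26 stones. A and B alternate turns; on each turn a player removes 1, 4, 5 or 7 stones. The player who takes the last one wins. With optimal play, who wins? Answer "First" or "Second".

Second

Positions where the player to move wins (W) vs loses (L):
i:   0  1  2  3  4  5  6  7  8  9 10 11 12 13 14 15 16 17 18 19 20 21 22 23 24 25 26
     L  W  L  W  W  W  W  W  L  W  L  W  W  W  W  W  L  W  L  W  W  W  W  W  L  W  L
Position 26 is L, so the second player wins.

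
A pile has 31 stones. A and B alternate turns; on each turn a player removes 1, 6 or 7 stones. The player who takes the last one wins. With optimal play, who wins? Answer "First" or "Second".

Compute winning (W) and losing (L) positions by backward induction:
i:   0  1  2  3  4  5  6  7  8  9 10 11 12 13 14 15 16 17 18 19 20 21 22 23 24 25 26 27 28 29 30 31
     L  W  L  W  L  W  W  W  W  W  W  W  L  W  L  W  L  W  W  W  W  W  W  W  L  W  L  W  L  W  W  W
Position 31 is W, so the first player wins.

First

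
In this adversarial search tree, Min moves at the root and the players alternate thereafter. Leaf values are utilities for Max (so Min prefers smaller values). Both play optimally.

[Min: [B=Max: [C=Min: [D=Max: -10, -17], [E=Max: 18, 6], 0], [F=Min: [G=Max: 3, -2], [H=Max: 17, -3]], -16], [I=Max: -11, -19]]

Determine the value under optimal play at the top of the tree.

D (Max): max(-10, -17) = -10
E (Max): max(18, 6) = 18
C (Min): min(-10, 18, 0) = -10
G (Max): max(3, -2) = 3
H (Max): max(17, -3) = 17
F (Min): min(3, 17) = 3
B (Max): max(-10, 3, -16) = 3
I (Max): max(-11, -19) = -11
Root (Min): min(3, -11) = -11

-11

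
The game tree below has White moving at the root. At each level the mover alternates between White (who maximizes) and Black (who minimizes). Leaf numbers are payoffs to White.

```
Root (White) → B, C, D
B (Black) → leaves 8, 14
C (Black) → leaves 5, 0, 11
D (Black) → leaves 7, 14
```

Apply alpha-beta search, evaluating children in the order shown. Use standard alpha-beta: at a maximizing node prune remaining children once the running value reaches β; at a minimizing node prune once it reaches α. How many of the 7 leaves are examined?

B [α=-∞,β=+∞]: v=8
C [α=8,β=+∞]: v=5 after child 1 ≤ α → α-cutoff, skip 2
D [α=8,β=+∞]: v=7 after child 1 ≤ α → α-cutoff, skip 1
Root [α=-∞,β=+∞]: v=8
Leaves evaluated: 4 of 7.

4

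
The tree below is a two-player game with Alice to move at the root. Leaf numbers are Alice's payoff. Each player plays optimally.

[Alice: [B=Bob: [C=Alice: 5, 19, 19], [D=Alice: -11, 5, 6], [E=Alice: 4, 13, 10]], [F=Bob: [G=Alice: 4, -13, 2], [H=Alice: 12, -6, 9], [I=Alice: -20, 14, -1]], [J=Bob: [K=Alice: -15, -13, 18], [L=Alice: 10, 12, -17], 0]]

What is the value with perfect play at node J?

K: max(-15, -13, 18) = 18
L: max(10, 12, -17) = 12
J: min(18, 12, 0) = 0

0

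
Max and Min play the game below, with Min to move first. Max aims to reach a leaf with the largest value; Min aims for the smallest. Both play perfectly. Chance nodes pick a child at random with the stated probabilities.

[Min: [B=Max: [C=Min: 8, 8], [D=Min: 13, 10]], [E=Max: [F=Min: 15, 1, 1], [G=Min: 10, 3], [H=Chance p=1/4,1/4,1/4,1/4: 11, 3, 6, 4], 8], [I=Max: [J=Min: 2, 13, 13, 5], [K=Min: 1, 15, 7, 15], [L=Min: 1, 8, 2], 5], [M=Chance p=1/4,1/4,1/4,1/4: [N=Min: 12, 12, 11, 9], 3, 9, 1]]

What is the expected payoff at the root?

C (Min): min(8, 8) = 8
D (Min): min(13, 10) = 10
B (Max): max(8, 10) = 10
F (Min): min(15, 1, 1) = 1
G (Min): min(10, 3) = 3
H (Chance): 1/4·11 + 1/4·3 + 1/4·6 + 1/4·4 = 6
E (Max): max(1, 3, 6, 8) = 8
J (Min): min(2, 13, 13, 5) = 2
K (Min): min(1, 15, 7, 15) = 1
L (Min): min(1, 8, 2) = 1
I (Max): max(2, 1, 1, 5) = 5
N (Min): min(12, 12, 11, 9) = 9
M (Chance): 1/4·9 + 1/4·3 + 1/4·9 + 1/4·1 = 5.5
Root (Min): min(10, 8, 5, 5.5) = 5

5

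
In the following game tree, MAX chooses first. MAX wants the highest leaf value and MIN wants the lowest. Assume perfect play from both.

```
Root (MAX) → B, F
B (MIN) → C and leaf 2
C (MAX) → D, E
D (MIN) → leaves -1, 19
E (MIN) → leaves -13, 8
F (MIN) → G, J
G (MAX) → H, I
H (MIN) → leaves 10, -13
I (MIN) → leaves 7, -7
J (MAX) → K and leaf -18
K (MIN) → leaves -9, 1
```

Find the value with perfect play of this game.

D (MIN): min(-1, 19) = -1
E (MIN): min(-13, 8) = -13
C (MAX): max(-1, -13) = -1
B (MIN): min(-1, 2) = -1
H (MIN): min(10, -13) = -13
I (MIN): min(7, -7) = -7
G (MAX): max(-13, -7) = -7
K (MIN): min(-9, 1) = -9
J (MAX): max(-9, -18) = -9
F (MIN): min(-7, -9) = -9
Root (MAX): max(-1, -9) = -1

-1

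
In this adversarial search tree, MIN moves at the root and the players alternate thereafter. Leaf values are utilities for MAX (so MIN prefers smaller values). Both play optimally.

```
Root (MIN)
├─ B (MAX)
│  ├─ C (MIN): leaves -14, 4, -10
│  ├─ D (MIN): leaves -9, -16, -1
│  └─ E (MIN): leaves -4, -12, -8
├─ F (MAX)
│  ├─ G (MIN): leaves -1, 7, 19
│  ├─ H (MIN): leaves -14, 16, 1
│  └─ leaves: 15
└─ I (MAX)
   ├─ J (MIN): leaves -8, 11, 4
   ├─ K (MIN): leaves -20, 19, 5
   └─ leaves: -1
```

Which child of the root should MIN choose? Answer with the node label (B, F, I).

B

C (MIN): min(-14, 4, -10) = -14
D (MIN): min(-9, -16, -1) = -16
E (MIN): min(-4, -12, -8) = -12
B (MAX): max(-14, -16, -12) = -12
G (MIN): min(-1, 7, 19) = -1
H (MIN): min(-14, 16, 1) = -14
F (MAX): max(-1, -14, 15) = 15
J (MIN): min(-8, 11, 4) = -8
K (MIN): min(-20, 19, 5) = -20
I (MAX): max(-8, -20, -1) = -1
Root (MIN): min(-12, 15, -1) = -12
MIN picks the child with the lowest value: B (value -12).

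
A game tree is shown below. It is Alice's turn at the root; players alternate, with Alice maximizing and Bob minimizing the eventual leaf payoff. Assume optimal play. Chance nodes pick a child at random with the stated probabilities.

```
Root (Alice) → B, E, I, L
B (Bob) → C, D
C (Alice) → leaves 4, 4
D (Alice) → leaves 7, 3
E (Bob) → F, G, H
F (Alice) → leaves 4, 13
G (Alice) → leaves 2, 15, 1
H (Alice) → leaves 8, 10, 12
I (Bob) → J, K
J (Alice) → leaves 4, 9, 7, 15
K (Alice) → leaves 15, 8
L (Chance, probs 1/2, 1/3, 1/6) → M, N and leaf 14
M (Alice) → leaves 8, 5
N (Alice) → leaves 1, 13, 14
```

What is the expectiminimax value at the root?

15

C (Alice): max(4, 4) = 4
D (Alice): max(7, 3) = 7
B (Bob): min(4, 7) = 4
F (Alice): max(4, 13) = 13
G (Alice): max(2, 15, 1) = 15
H (Alice): max(8, 10, 12) = 12
E (Bob): min(13, 15, 12) = 12
J (Alice): max(4, 9, 7, 15) = 15
K (Alice): max(15, 8) = 15
I (Bob): min(15, 15) = 15
M (Alice): max(8, 5) = 8
N (Alice): max(1, 13, 14) = 14
L (Chance): 1/2·8 + 1/3·14 + 1/6·14 = 11
Root (Alice): max(4, 12, 15, 11) = 15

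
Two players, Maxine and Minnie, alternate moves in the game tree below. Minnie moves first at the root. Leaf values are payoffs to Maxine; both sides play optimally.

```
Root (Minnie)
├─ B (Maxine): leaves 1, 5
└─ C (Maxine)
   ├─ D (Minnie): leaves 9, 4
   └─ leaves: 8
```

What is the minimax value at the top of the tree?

B (Maxine): max(1, 5) = 5
D (Minnie): min(9, 4) = 4
C (Maxine): max(4, 8) = 8
Root (Minnie): min(5, 8) = 5

5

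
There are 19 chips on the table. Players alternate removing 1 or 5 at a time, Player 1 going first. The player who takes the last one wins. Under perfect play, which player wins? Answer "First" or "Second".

Mark each pile size as W (mover wins) or L (mover loses):
i:   0  1  2  3  4  5  6  7  8  9 10 11 12 13 14 15 16 17 18 19
     L  W  L  W  L  W  L  W  L  W  L  W  L  W  L  W  L  W  L  W
Position 19 is W, so the first player wins.

First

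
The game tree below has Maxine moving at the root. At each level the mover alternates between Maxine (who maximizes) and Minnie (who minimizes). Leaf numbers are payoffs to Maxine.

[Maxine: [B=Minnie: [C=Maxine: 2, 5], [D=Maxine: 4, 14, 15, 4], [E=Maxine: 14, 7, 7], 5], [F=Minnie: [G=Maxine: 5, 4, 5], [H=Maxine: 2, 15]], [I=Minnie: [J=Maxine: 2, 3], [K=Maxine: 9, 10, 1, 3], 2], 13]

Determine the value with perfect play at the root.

13

C (Maxine): max(2, 5) = 5
D (Maxine): max(4, 14, 15, 4) = 15
E (Maxine): max(14, 7, 7) = 14
B (Minnie): min(5, 15, 14, 5) = 5
G (Maxine): max(5, 4, 5) = 5
H (Maxine): max(2, 15) = 15
F (Minnie): min(5, 15) = 5
J (Maxine): max(2, 3) = 3
K (Maxine): max(9, 10, 1, 3) = 10
I (Minnie): min(3, 10, 2) = 2
Root (Maxine): max(5, 5, 2, 13) = 13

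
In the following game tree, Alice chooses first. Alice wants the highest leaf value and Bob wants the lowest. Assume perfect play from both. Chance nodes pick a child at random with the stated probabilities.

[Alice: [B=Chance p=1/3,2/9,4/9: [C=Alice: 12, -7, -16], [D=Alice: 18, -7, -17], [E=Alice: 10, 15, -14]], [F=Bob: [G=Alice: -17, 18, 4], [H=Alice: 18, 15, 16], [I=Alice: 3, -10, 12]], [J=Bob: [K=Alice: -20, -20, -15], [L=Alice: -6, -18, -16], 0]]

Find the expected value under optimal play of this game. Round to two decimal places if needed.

14.67

C (Alice): max(12, -7, -16) = 12
D (Alice): max(18, -7, -17) = 18
E (Alice): max(10, 15, -14) = 15
B (Chance): 1/3·12 + 2/9·18 + 4/9·15 = 14.67
G (Alice): max(-17, 18, 4) = 18
H (Alice): max(18, 15, 16) = 18
I (Alice): max(3, -10, 12) = 12
F (Bob): min(18, 18, 12) = 12
K (Alice): max(-20, -20, -15) = -15
L (Alice): max(-6, -18, -16) = -6
J (Bob): min(-15, -6, 0) = -15
Root (Alice): max(14.67, 12, -15) = 14.67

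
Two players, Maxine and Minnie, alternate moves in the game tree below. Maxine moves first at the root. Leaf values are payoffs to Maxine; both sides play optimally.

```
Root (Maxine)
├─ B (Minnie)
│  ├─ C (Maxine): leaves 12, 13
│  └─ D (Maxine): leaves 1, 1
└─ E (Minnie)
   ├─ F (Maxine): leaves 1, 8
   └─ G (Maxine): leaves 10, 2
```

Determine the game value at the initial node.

C (Maxine): max(12, 13) = 13
D (Maxine): max(1, 1) = 1
B (Minnie): min(13, 1) = 1
F (Maxine): max(1, 8) = 8
G (Maxine): max(10, 2) = 10
E (Minnie): min(8, 10) = 8
Root (Maxine): max(1, 8) = 8

8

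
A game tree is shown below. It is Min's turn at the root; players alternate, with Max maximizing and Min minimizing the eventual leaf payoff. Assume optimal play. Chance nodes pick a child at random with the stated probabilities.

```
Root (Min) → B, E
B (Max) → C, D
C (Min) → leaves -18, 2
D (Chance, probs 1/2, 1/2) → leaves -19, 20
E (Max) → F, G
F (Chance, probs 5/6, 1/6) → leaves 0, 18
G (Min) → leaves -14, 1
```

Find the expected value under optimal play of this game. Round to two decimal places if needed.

0.5

C (Min): min(-18, 2) = -18
D (Chance): 1/2·-19 + 1/2·20 = 0.5
B (Max): max(-18, 0.5) = 0.5
F (Chance): 5/6·0 + 1/6·18 = 3
G (Min): min(-14, 1) = -14
E (Max): max(3, -14) = 3
Root (Min): min(0.5, 3) = 0.5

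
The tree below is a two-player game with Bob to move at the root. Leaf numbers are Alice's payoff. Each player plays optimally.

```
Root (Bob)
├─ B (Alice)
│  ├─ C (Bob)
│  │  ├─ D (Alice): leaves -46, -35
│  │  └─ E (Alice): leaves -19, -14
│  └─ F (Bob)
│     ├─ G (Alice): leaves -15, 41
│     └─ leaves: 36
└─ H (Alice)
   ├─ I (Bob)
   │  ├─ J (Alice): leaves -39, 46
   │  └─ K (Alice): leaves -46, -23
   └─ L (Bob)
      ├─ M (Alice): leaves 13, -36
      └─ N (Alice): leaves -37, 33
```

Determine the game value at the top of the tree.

13

D (Alice): max(-46, -35) = -35
E (Alice): max(-19, -14) = -14
C (Bob): min(-35, -14) = -35
G (Alice): max(-15, 41) = 41
F (Bob): min(41, 36) = 36
B (Alice): max(-35, 36) = 36
J (Alice): max(-39, 46) = 46
K (Alice): max(-46, -23) = -23
I (Bob): min(46, -23) = -23
M (Alice): max(13, -36) = 13
N (Alice): max(-37, 33) = 33
L (Bob): min(13, 33) = 13
H (Alice): max(-23, 13) = 13
Root (Bob): min(36, 13) = 13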